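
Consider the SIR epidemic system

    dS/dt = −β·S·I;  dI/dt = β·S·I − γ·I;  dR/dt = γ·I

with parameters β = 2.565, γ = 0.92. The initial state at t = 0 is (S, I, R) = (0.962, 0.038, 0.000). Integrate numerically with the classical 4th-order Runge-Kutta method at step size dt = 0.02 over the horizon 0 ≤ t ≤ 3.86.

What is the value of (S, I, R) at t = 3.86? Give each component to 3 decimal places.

t=0.000: state=(0.962, 0.038, 0.000)
step 1 (dt=0.02): k1=(-0.094, 0.059, 0.035), k2=(-0.095, 0.060, 0.036), k3=(-0.095, 0.060, 0.036), k4=(-0.097, 0.060, 0.036); state += dt/6·(k1+2k2+2k3+k4)
t=0.020: state=(0.960, 0.039, 0.001)
t=0.040: state=(0.958, 0.040, 0.001)
t=0.060: state=(0.956, 0.042, 0.002)
continuing one RK4 step at a time; state shown every 10 steps (Δt=0.2):
t=0.200: state=(0.940, 0.052, 0.008)
t=0.400: state=(0.912, 0.069, 0.019)
t=0.600: state=(0.875, 0.091, 0.034)
t=0.800: state=(0.830, 0.117, 0.053)
t=1.000: state=(0.776, 0.147, 0.077)
t=1.200: state=(0.714, 0.179, 0.107)
t=1.400: state=(0.646, 0.211, 0.143)
t=1.600: state=(0.575, 0.240, 0.185)
t=1.800: state=(0.505, 0.264, 0.231)
t=2.000: state=(0.439, 0.280, 0.281)
t=2.200: state=(0.380, 0.287, 0.334)
t=2.400: state=(0.328, 0.286, 0.386)
t=2.600: state=(0.283, 0.278, 0.438)
t=2.800: state=(0.246, 0.265, 0.488)
t=3.000: state=(0.216, 0.248, 0.536)
t=3.200: state=(0.191, 0.229, 0.580)
t=3.400: state=(0.171, 0.209, 0.620)
t=3.600: state=(0.154, 0.189, 0.657)
t=3.800: state=(0.141, 0.170, 0.690)
t=3.860: state=(0.137, 0.164, 0.699)

(S, I, R) = (0.137, 0.164, 0.699)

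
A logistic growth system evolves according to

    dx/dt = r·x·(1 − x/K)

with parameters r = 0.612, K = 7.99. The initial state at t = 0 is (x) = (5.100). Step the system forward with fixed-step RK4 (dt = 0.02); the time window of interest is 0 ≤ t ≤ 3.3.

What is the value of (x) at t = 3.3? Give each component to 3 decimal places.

(x) = (7.431)

t=0.000: state=(5.100)
step 1 (dt=0.02): k1=(1.129), k2=(1.127), k3=(1.127), k4=(1.125); state += dt/6·(k1+2k2+2k3+k4)
t=0.020: state=(5.123)
t=0.040: state=(5.145)
t=0.060: state=(5.167)
continuing one RK4 step at a time; state shown every 10 steps (Δt=0.2):
t=0.200: state=(5.322)
t=0.400: state=(5.535)
t=0.600: state=(5.738)
t=0.800: state=(5.930)
t=1.000: state=(6.112)
t=1.200: state=(6.282)
t=1.400: state=(6.441)
t=1.600: state=(6.588)
t=1.800: state=(6.724)
t=2.000: state=(6.849)
t=2.200: state=(6.963)
t=2.400: state=(7.068)
t=2.600: state=(7.163)
t=2.800: state=(7.250)
t=3.000: state=(7.328)
t=3.200: state=(7.399)
t=3.300: state=(7.431)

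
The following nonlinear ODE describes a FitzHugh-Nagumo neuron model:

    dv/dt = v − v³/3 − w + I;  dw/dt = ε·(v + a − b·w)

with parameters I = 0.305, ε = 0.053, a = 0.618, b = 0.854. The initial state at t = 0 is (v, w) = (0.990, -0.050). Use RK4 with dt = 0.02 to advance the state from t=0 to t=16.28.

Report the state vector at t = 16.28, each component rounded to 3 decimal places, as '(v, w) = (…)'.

(v, w) = (0.463, 1.155)

t=0.000: state=(0.990, -0.050)
step 1 (dt=0.02): k1=(1.022, 0.087), k2=(1.021, 0.088), k3=(1.021, 0.088), k4=(1.020, 0.088); state += dt/6·(k1+2k2+2k3+k4)
t=0.020: state=(1.010, -0.048)
t=0.040: state=(1.031, -0.046)
t=0.060: state=(1.051, -0.045)
continuing one RK4 step at a time; state shown every 50 steps (Δt=1):
t=1.000: state=(1.704, 0.058)
t=2.000: state=(1.798, 0.179)
t=3.000: state=(1.761, 0.296)
t=4.000: state=(1.709, 0.404)
t=5.000: state=(1.654, 0.506)
t=6.000: state=(1.598, 0.600)
t=7.000: state=(1.540, 0.686)
t=8.000: state=(1.480, 0.766)
t=9.000: state=(1.416, 0.839)
t=10.000: state=(1.349, 0.906)
t=11.000: state=(1.275, 0.966)
t=12.000: state=(1.194, 1.019)
t=13.000: state=(1.099, 1.066)
t=14.000: state=(0.982, 1.104)
t=15.000: state=(0.823, 1.135)
t=16.000: state=(0.569, 1.153)
t=16.280: state=(0.463, 1.155)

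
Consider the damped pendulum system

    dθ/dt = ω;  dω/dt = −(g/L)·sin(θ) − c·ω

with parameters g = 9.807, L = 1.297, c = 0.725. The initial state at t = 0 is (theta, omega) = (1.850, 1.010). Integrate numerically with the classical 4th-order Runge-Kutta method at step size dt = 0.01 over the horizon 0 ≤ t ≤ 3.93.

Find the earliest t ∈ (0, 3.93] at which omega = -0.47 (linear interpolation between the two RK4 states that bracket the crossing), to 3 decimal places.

t=0.000: state=(1.850, 1.010)
step 1 (dt=0.01): k1=(1.010, -8.001), k2=(0.970, -7.961), k3=(0.970, -7.962), k4=(0.930, -7.922); state += dt/6·(k1+2k2+2k3+k4)
t=0.010: state=(1.860, 0.930)
t=0.020: state=(1.869, 0.852)
t=0.030: state=(1.877, 0.773)
continuing one RK4 step at a time; state shown every 20 steps (Δt=0.2):
t=0.200: state=(1.901, -0.458)
next step: t=0.210: state=(1.896, -0.526) — omega has crossed -0.47
linear interpolation between t=0.200 (-0.45796) and t=0.210 (-0.52597) → t≈0.202

t = 0.202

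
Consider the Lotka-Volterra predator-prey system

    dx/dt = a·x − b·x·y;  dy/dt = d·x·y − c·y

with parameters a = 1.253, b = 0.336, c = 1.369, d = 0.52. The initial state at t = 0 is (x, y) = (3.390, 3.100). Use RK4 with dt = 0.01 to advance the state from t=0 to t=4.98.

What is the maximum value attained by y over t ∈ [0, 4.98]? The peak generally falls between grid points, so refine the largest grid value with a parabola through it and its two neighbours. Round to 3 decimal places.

max y = 5.094

t=0.000: state=(3.390, 3.100)
step 1 (dt=0.01): k1=(0.717, 1.221), k2=(0.710, 1.229), k3=(0.710, 1.229), k4=(0.704, 1.237); state += dt/6·(k1+2k2+2k3+k4)
t=0.010: state=(3.397, 3.112)
t=0.020: state=(3.404, 3.125)
t=0.030: state=(3.411, 3.137)
continuing one RK4 step at a time; state shown every 20 steps (Δt=0.2):
t=0.200: state=(3.505, 3.376)
t=0.400: state=(3.550, 3.708)
t=0.600: state=(3.512, 4.074)
t=0.800: state=(3.390, 4.439)
t=1.000: state=(3.196, 4.757)
t=1.200: state=(2.958, 4.983)
t=1.400: state=(2.708, 5.088)
t=1.600: state=(2.472, 5.064)
t=1.800: state=(2.269, 4.926)
t=2.000: state=(2.108, 4.702)
t=2.200: state=(1.993, 4.424)
t=2.400: state=(1.921, 4.123)
t=2.600: state=(1.890, 3.821)
t=2.800: state=(1.897, 3.537)
t=3.000: state=(1.938, 3.283)
t=3.200: state=(2.013, 3.065)
t=3.400: state=(2.117, 2.889)
t=3.600: state=(2.251, 2.756)
t=3.800: state=(2.411, 2.671)
t=4.000: state=(2.592, 2.634)
t=4.200: state=(2.790, 2.650)
t=4.400: state=(2.993, 2.722)
t=4.600: state=(3.190, 2.855)
t=4.800: state=(3.361, 3.054)
t=4.980: state=(3.478, 3.288)
largest grid value and its neighbours: y(1.450)=5.09399, y(1.460)=5.09420, y(1.470)=5.09408
parabola through these three points peaks at t≈1.461 with y≈5.09420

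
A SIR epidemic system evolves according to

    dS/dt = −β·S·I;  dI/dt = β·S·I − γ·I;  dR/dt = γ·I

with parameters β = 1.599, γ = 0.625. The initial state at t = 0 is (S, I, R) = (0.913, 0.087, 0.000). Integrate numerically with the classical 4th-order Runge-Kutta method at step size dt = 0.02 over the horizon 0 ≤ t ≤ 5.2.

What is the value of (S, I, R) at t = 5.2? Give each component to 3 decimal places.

(S, I, R) = (0.156, 0.153, 0.691)

t=0.000: state=(0.913, 0.087, 0.000)
step 1 (dt=0.02): k1=(-0.127, 0.073, 0.054), k2=(-0.128, 0.073, 0.055), k3=(-0.128, 0.073, 0.055), k4=(-0.129, 0.073, 0.055); state += dt/6·(k1+2k2+2k3+k4)
t=0.020: state=(0.910, 0.088, 0.001)
t=0.040: state=(0.908, 0.090, 0.002)
t=0.060: state=(0.905, 0.091, 0.003)
continuing one RK4 step at a time; state shown every 10 steps (Δt=0.2):
t=0.200: state=(0.886, 0.102, 0.012)
t=0.400: state=(0.855, 0.119, 0.026)
t=0.600: state=(0.821, 0.138, 0.042)
t=0.800: state=(0.783, 0.157, 0.060)
t=1.000: state=(0.742, 0.177, 0.081)
t=1.200: state=(0.699, 0.197, 0.104)
t=1.400: state=(0.655, 0.215, 0.130)
t=1.600: state=(0.609, 0.233, 0.158)
t=1.800: state=(0.564, 0.248, 0.188)
t=2.000: state=(0.520, 0.260, 0.220)
t=2.200: state=(0.478, 0.269, 0.253)
t=2.400: state=(0.438, 0.275, 0.287)
t=2.600: state=(0.401, 0.277, 0.322)
t=2.800: state=(0.367, 0.277, 0.356)
t=3.000: state=(0.336, 0.273, 0.391)
t=3.200: state=(0.308, 0.267, 0.424)
t=3.400: state=(0.283, 0.259, 0.457)
t=3.600: state=(0.261, 0.250, 0.489)
t=3.800: state=(0.242, 0.239, 0.520)
t=4.000: state=(0.224, 0.227, 0.549)
t=4.200: state=(0.209, 0.215, 0.576)
t=4.400: state=(0.195, 0.202, 0.603)
t=4.600: state=(0.184, 0.189, 0.627)
t=4.800: state=(0.173, 0.177, 0.650)
t=5.000: state=(0.164, 0.165, 0.671)
t=5.200: state=(0.156, 0.153, 0.691)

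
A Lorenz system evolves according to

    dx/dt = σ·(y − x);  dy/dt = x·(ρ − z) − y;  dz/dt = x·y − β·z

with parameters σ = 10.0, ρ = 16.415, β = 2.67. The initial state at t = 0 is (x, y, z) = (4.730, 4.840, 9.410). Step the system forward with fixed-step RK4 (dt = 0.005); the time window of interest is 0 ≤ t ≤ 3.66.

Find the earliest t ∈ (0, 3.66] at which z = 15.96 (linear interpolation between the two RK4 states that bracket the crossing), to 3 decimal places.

t=0.000: state=(4.730, 4.840, 9.410)
step 1 (dt=0.005): k1=(1.100, 28.294, -2.232), k2=(1.780, 28.269, -1.869), k3=(1.762, 28.276, -1.863), k4=(2.426, 28.258, -1.494); state += dt/6·(k1+2k2+2k3+k4)
t=0.005: state=(4.739, 4.981, 9.401)
t=0.010: state=(4.754, 5.123, 9.395)
t=0.015: state=(4.776, 5.264, 9.393)
continuing one RK4 step at a time; state shown every 40 steps (Δt=0.2):
t=0.200: state=(8.007, 10.159, 13.337)
t=0.250: state=(8.942, 10.424, 15.806)
next step: t=0.255: state=(9.014, 10.393, 16.060) — z has crossed 15.96
linear interpolation between t=0.250 (15.80572) and t=0.255 (16.06031) → t≈0.253

t = 0.253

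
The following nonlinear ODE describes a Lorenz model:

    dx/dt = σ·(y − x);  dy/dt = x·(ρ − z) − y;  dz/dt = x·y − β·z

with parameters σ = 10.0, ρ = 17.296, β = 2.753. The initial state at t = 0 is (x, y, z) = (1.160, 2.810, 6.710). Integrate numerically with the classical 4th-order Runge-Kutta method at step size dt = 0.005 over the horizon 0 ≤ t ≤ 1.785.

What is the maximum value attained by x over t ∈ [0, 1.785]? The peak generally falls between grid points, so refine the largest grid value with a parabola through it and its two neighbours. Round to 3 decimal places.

max x = 11.737

t=0.000: state=(1.160, 2.810, 6.710)
step 1 (dt=0.005): k1=(16.500, 9.470, -15.213), k2=(16.324, 9.928, -14.964), k3=(16.340, 9.922, -14.966), k4=(16.179, 10.378, -14.716); state += dt/6·(k1+2k2+2k3+k4)
t=0.005: state=(1.242, 2.860, 6.635)
t=0.010: state=(1.322, 2.914, 6.563)
t=0.015: state=(1.401, 2.972, 6.493)
continuing one RK4 step at a time; state shown every 20 steps (Δt=0.1):
t=0.100: state=(2.786, 4.647, 5.747)
t=0.200: state=(5.243, 8.414, 6.664)
t=0.300: state=(9.043, 13.121, 12.050)
t=0.400: state=(11.733, 11.961, 21.731)
t=0.500: state=(8.975, 4.139, 24.030)
t=0.600: state=(4.383, 0.741, 19.432)
t=0.700: state=(1.982, 0.657, 14.907)
t=0.800: state=(1.333, 1.203, 11.441)
t=0.900: state=(1.538, 2.045, 8.884)
t=1.000: state=(2.364, 3.552, 7.216)
t=1.100: state=(4.052, 6.322, 6.857)
t=1.200: state=(7.006, 10.587, 9.360)
t=1.300: state=(10.509, 13.183, 16.829)
t=1.400: state=(10.710, 8.159, 23.557)
t=1.500: state=(6.725, 2.382, 21.699)
t=1.600: state=(3.344, 1.085, 17.111)
t=1.700: state=(2.027, 1.478, 13.260)
t=1.785: state=(1.932, 2.196, 10.759)
largest grid value and its neighbours: x(0.400)=11.73280, x(0.405)=11.73588, x(0.410)=11.72217
parabola through these three points peaks at t≈0.403 with x≈11.73672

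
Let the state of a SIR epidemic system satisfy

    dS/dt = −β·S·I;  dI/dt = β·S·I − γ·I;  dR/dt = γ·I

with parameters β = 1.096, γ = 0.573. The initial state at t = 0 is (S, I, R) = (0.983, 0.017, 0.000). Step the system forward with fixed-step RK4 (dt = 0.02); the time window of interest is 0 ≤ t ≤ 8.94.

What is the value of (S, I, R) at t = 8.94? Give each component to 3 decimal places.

t=0.000: state=(0.983, 0.017, 0.000)
step 1 (dt=0.02): k1=(-0.018, 0.009, 0.010), k2=(-0.018, 0.009, 0.010), k3=(-0.018, 0.009, 0.010), k4=(-0.018, 0.009, 0.010); state += dt/6·(k1+2k2+2k3+k4)
t=0.020: state=(0.983, 0.017, 0.000)
t=0.040: state=(0.982, 0.017, 0.000)
t=0.060: state=(0.982, 0.018, 0.001)
continuing one RK4 step at a time; state shown every 25 steps (Δt=0.5):
t=0.500: state=(0.973, 0.022, 0.006)
t=1.000: state=(0.960, 0.028, 0.013)
t=1.500: state=(0.943, 0.035, 0.022)
t=2.000: state=(0.923, 0.044, 0.033)
t=2.500: state=(0.898, 0.055, 0.047)
t=3.000: state=(0.869, 0.066, 0.064)
t=3.500: state=(0.835, 0.080, 0.085)
t=4.000: state=(0.796, 0.094, 0.110)
t=4.500: state=(0.754, 0.107, 0.139)
t=5.000: state=(0.708, 0.120, 0.171)
t=5.500: state=(0.661, 0.132, 0.208)
t=6.000: state=(0.613, 0.140, 0.247)
t=6.500: state=(0.567, 0.145, 0.288)
t=7.000: state=(0.523, 0.147, 0.330)
t=7.500: state=(0.483, 0.145, 0.372)
t=8.000: state=(0.446, 0.141, 0.413)
t=8.500: state=(0.414, 0.134, 0.452)
t=8.940: state=(0.389, 0.126, 0.485)

(S, I, R) = (0.389, 0.126, 0.485)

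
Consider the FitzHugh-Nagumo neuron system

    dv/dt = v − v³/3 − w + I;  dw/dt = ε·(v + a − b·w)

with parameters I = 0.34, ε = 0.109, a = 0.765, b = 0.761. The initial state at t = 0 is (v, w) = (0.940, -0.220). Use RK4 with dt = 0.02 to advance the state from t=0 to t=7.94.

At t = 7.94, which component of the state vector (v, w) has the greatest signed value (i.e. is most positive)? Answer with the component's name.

largest component: w

t=0.000: state=(0.940, -0.220)
step 1 (dt=0.02): k1=(1.223, 0.204), k2=(1.222, 0.205), k3=(1.222, 0.205), k4=(1.221, 0.206); state += dt/6·(k1+2k2+2k3+k4)
t=0.020: state=(0.964, -0.216)
t=0.040: state=(0.989, -0.212)
t=0.060: state=(1.013, -0.208)
continuing one RK4 step at a time; state shown every 25 steps (Δt=0.5):
t=0.500: state=(1.482, -0.105)
t=1.000: state=(1.751, 0.028)
t=1.500: state=(1.810, 0.163)
t=2.000: state=(1.790, 0.294)
t=2.500: state=(1.744, 0.417)
t=3.000: state=(1.690, 0.533)
t=3.500: state=(1.633, 0.641)
t=4.000: state=(1.572, 0.741)
t=4.500: state=(1.509, 0.834)
t=5.000: state=(1.442, 0.920)
t=5.500: state=(1.371, 0.998)
t=6.000: state=(1.295, 1.070)
t=6.500: state=(1.212, 1.134)
t=7.000: state=(1.118, 1.191)
t=7.500: state=(1.011, 1.240)
t=7.940: state=(0.898, 1.277)
compare at T: v=0.898, w=1.277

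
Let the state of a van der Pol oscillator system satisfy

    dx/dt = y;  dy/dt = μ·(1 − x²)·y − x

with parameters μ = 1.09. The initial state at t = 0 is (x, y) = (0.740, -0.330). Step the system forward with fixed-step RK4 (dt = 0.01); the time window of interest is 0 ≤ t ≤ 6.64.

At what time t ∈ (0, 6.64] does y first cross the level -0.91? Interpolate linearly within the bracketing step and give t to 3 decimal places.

t=0.000: state=(0.740, -0.330)
step 1 (dt=0.01): k1=(-0.330, -0.903), k2=(-0.335, -0.904), k3=(-0.335, -0.904), k4=(-0.339, -0.906); state += dt/6·(k1+2k2+2k3+k4)
t=0.010: state=(0.737, -0.339)
t=0.020: state=(0.733, -0.348)
t=0.030: state=(0.730, -0.357)
continuing one RK4 step at a time; state shown every 25 steps (Δt=0.25):
t=0.250: state=(0.628, -0.567)
t=0.500: state=(0.454, -0.838)
t=0.550: state=(0.410, -0.898)
next step: t=0.560: state=(0.401, -0.910) — y has crossed -0.91
linear interpolation between t=0.550 (-0.89774) and t=0.560 (-0.91003) → t≈0.560

t = 0.560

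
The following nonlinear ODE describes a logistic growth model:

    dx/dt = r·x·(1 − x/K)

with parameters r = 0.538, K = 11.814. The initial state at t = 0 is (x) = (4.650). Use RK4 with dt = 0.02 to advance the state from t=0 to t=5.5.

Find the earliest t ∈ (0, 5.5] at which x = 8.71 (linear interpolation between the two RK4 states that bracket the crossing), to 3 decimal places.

t=0.000: state=(4.650)
step 1 (dt=0.02): k1=(1.517), k2=(1.519), k3=(1.519), k4=(1.520); state += dt/6·(k1+2k2+2k3+k4)
t=0.020: state=(4.680)
t=0.040: state=(4.711)
t=0.060: state=(4.741)
continuing one RK4 step at a time; state shown every 10 steps (Δt=0.2):
t=0.200: state=(4.957)
t=0.400: state=(5.269)
t=0.600: state=(5.584)
t=0.800: state=(5.902)
t=1.000: state=(6.219)
t=1.200: state=(6.535)
t=1.400: state=(6.847)
t=1.600: state=(7.154)
t=1.800: state=(7.454)
t=2.000: state=(7.745)
t=2.200: state=(8.027)
t=2.400: state=(8.299)
t=2.600: state=(8.559)
t=2.720: state=(8.709)
next step: t=2.740: state=(8.733) — x has crossed 8.71
linear interpolation between t=2.720 (8.70858) and t=2.740 (8.73315) → t≈2.721

t = 2.721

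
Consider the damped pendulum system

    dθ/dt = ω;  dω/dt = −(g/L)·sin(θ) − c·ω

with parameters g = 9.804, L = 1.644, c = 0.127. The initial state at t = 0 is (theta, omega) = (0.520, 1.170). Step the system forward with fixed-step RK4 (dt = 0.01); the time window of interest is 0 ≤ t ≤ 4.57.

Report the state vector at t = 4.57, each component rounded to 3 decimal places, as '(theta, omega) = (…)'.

(theta, omega) = (-0.425, 0.831)

t=0.000: state=(0.520, 1.170)
step 1 (dt=0.01): k1=(1.170, -3.112), k2=(1.154, -3.140), k3=(1.154, -3.140), k4=(1.139, -3.167); state += dt/6·(k1+2k2+2k3+k4)
t=0.010: state=(0.532, 1.139)
t=0.020: state=(0.543, 1.107)
t=0.030: state=(0.554, 1.074)
continuing one RK4 step at a time; state shown every 20 steps (Δt=0.2):
t=0.200: state=(0.686, 0.462)
t=0.400: state=(0.700, -0.314)
t=0.600: state=(0.565, -1.012)
t=0.800: state=(0.310, -1.493)
t=1.000: state=(-0.009, -1.633)
t=1.200: state=(-0.318, -1.396)
t=1.400: state=(-0.547, -0.858)
t=1.600: state=(-0.651, -0.162)
t=1.800: state=(-0.611, 0.548)
t=2.000: state=(-0.440, 1.134)
t=2.200: state=(-0.174, 1.466)
t=2.400: state=(0.124, 1.458)
t=2.600: state=(0.386, 1.118)
t=2.800: state=(0.555, 0.546)
t=3.000: state=(0.598, -0.121)
t=3.200: state=(0.510, -0.748)
t=3.400: state=(0.311, -1.206)
t=3.600: state=(0.046, -1.386)
t=3.800: state=(-0.222, -1.245)
t=4.000: state=(-0.433, -0.827)
t=4.200: state=(-0.542, -0.244)
t=4.400: state=(-0.529, 0.373)
t=4.570: state=(-0.425, 0.831)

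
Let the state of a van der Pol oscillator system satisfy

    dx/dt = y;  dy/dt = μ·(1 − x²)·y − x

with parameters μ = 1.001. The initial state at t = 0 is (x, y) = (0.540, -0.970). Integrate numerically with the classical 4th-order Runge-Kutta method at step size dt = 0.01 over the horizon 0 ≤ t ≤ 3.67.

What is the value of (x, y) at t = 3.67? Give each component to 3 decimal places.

t=0.000: state=(0.540, -0.970)
step 1 (dt=0.01): k1=(-0.970, -1.228), k2=(-0.976, -1.232), k3=(-0.976, -1.232), k4=(-0.982, -1.237); state += dt/6·(k1+2k2+2k3+k4)
t=0.010: state=(0.530, -0.982)
t=0.020: state=(0.520, -0.995)
t=0.030: state=(0.510, -1.007)
continuing one RK4 step at a time; state shown every 20 steps (Δt=0.2):
t=0.200: state=(0.320, -1.235)
t=0.400: state=(0.043, -1.539)
t=0.600: state=(-0.296, -1.846)
t=0.800: state=(-0.688, -2.040)
t=1.000: state=(-1.092, -1.941)
t=1.200: state=(-1.439, -1.474)
t=1.400: state=(-1.670, -0.832)
t=1.600: state=(-1.778, -0.273)
t=1.800: state=(-1.791, 0.114)
t=2.000: state=(-1.741, 0.363)
t=2.200: state=(-1.651, 0.533)
t=2.400: state=(-1.530, 0.667)
t=2.600: state=(-1.384, 0.794)
t=2.800: state=(-1.212, 0.936)
t=3.000: state=(-1.008, 1.110)
t=3.200: state=(-0.764, 1.339)
t=3.400: state=(-0.467, 1.646)
t=3.600: state=(-0.100, 2.038)
t=3.670: state=(0.048, 2.187)

(x, y) = (0.048, 2.187)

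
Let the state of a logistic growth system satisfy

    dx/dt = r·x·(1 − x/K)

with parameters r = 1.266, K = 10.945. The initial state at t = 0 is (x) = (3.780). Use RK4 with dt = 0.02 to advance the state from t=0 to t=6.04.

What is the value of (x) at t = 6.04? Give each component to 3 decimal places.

t=0.000: state=(3.780)
step 1 (dt=0.02): k1=(3.133), k2=(3.145), k3=(3.145), k4=(3.157); state += dt/6·(k1+2k2+2k3+k4)
t=0.020: state=(3.843)
t=0.040: state=(3.906)
t=0.060: state=(3.970)
continuing one RK4 step at a time; state shown every 10 steps (Δt=0.2):
t=0.200: state=(4.428)
t=0.400: state=(5.109)
t=0.600: state=(5.801)
t=0.800: state=(6.482)
t=1.000: state=(7.133)
t=1.200: state=(7.736)
t=1.400: state=(8.279)
t=1.600: state=(8.756)
t=1.800: state=(9.166)
t=2.000: state=(9.512)
t=2.200: state=(9.799)
t=2.400: state=(10.034)
t=2.600: state=(10.224)
t=2.800: state=(10.377)
t=3.000: state=(10.499)
t=3.200: state=(10.596)
t=3.400: state=(10.672)
t=3.600: state=(10.732)
t=3.800: state=(10.779)
t=4.000: state=(10.815)
t=4.200: state=(10.844)
t=4.400: state=(10.867)
t=4.600: state=(10.884)
t=4.800: state=(10.898)
t=5.000: state=(10.908)
t=5.200: state=(10.916)
t=5.400: state=(10.923)
t=5.600: state=(10.928)
t=5.800: state=(10.932)
t=6.000: state=(10.935)
t=6.040: state=(10.935)

(x) = (10.935)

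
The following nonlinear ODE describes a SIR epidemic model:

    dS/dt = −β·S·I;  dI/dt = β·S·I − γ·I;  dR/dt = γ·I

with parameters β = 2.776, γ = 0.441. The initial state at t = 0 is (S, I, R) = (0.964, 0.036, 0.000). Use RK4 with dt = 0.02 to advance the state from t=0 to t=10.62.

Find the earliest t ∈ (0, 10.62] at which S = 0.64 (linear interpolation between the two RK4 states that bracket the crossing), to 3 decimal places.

t=0.000: state=(0.964, 0.036, 0.000)
step 1 (dt=0.02): k1=(-0.096, 0.080, 0.016), k2=(-0.098, 0.082, 0.016), k3=(-0.098, 0.082, 0.016), k4=(-0.101, 0.084, 0.017); state += dt/6·(k1+2k2+2k3+k4)
t=0.020: state=(0.962, 0.038, 0.000)
t=0.040: state=(0.960, 0.039, 0.001)
t=0.060: state=(0.958, 0.041, 0.001)
continuing one RK4 step at a time; state shown every 25 steps (Δt=0.5):
t=0.500: state=(0.881, 0.105, 0.014)
t=1.000: state=(0.693, 0.254, 0.052)
t=1.100: state=(0.643, 0.293, 0.064)
next step: t=1.120: state=(0.632, 0.301, 0.067) — S has crossed 0.64
linear interpolation between t=1.100 (0.64271) and t=1.120 (0.63221) → t≈1.105

t = 1.105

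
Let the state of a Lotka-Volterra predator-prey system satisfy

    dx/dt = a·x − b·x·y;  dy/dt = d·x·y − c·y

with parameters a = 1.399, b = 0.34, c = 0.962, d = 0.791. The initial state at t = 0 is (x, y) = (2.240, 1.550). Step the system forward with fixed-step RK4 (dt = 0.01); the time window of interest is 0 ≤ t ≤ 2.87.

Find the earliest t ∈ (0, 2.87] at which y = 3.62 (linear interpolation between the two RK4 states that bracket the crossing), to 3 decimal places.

t = 0.654

t=0.000: state=(2.240, 1.550)
step 1 (dt=0.01): k1=(1.953, 1.255), k2=(1.957, 1.272), k3=(1.957, 1.272), k4=(1.961, 1.290); state += dt/6·(k1+2k2+2k3+k4)
t=0.010: state=(2.260, 1.563)
t=0.020: state=(2.279, 1.576)
t=0.030: state=(2.299, 1.589)
continuing one RK4 step at a time; state shown every 10 steps (Δt=0.1):
t=0.100: state=(2.438, 1.694)
t=0.200: state=(2.640, 1.881)
t=0.300: state=(2.837, 2.121)
t=0.400: state=(3.020, 2.430)
t=0.500: state=(3.178, 2.820)
t=0.600: state=(3.295, 3.310)
t=0.650: state=(3.332, 3.597)
next step: t=0.660: state=(3.337, 3.657) — y has crossed 3.62
linear interpolation between t=0.650 (3.59655) and t=0.660 (3.65733) → t≈0.654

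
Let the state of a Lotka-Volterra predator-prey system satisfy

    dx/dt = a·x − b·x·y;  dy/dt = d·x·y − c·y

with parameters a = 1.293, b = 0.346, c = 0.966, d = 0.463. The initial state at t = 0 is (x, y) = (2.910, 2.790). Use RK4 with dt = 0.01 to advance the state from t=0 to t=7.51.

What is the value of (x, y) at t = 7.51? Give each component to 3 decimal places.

(x, y) = (2.064, 5.498)

t=0.000: state=(2.910, 2.790)
step 1 (dt=0.01): k1=(0.953, 1.064), k2=(0.950, 1.072), k3=(0.950, 1.072), k4=(0.946, 1.080); state += dt/6·(k1+2k2+2k3+k4)
t=0.010: state=(2.919, 2.801)
t=0.020: state=(2.929, 2.812)
t=0.030: state=(2.938, 2.823)
continuing one RK4 step at a time; state shown every 25 steps (Δt=0.25):
t=0.250: state=(3.118, 3.108)
t=0.500: state=(3.235, 3.530)
t=0.750: state=(3.223, 4.035)
t=1.000: state=(3.070, 4.567)
t=1.250: state=(2.797, 5.042)
t=1.500: state=(2.460, 5.370)
t=1.750: state=(2.121, 5.497)
t=2.000: state=(1.825, 5.422)
t=2.250: state=(1.592, 5.187)
t=2.500: state=(1.424, 4.848)
t=2.750: state=(1.315, 4.460)
t=3.000: state=(1.257, 4.063)
t=3.250: state=(1.242, 3.687)
t=3.500: state=(1.267, 3.347)
t=3.750: state=(1.327, 3.054)
t=4.000: state=(1.423, 2.811)
t=4.250: state=(1.555, 2.623)
t=4.500: state=(1.723, 2.490)
t=4.750: state=(1.927, 2.415)
t=5.000: state=(2.162, 2.402)
t=5.250: state=(2.422, 2.460)
t=5.500: state=(2.691, 2.597)
t=5.750: state=(2.942, 2.827)
t=6.000: state=(3.140, 3.160)
t=6.250: state=(3.241, 3.595)
t=6.500: state=(3.211, 4.108)
t=6.750: state=(3.038, 4.638)
t=7.000: state=(2.753, 5.098)
t=7.250: state=(2.412, 5.400)
t=7.500: state=(2.077, 5.498)
t=7.510: state=(2.064, 5.498)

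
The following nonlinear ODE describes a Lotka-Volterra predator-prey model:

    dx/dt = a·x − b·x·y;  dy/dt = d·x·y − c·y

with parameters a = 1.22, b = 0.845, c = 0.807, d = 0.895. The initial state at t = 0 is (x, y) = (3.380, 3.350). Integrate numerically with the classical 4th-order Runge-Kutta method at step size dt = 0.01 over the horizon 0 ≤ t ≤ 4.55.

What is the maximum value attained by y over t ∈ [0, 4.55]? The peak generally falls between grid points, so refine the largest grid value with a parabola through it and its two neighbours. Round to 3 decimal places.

max y = 5.403

t=0.000: state=(3.380, 3.350)
step 1 (dt=0.01): k1=(-5.444, 7.431), k2=(-5.506, 7.431), k3=(-5.505, 7.430), k4=(-5.564, 7.427); state += dt/6·(k1+2k2+2k3+k4)
t=0.010: state=(3.325, 3.424)
t=0.020: state=(3.269, 3.498)
t=0.030: state=(3.211, 3.572)
continuing one RK4 step at a time; state shown every 20 steps (Δt=0.2):
t=0.200: state=(2.173, 4.693)
t=0.400: state=(1.173, 5.354)
t=0.600: state=(0.603, 5.311)
t=0.800: state=(0.324, 4.895)
t=1.000: state=(0.189, 4.355)
t=1.200: state=(0.121, 3.808)
t=1.400: state=(0.085, 3.300)
t=1.600: state=(0.065, 2.845)
t=1.800: state=(0.053, 2.446)
t=2.000: state=(0.046, 2.100)
t=2.200: state=(0.042, 1.801)
t=2.400: state=(0.041, 1.544)
t=2.600: state=(0.041, 1.323)
t=2.800: state=(0.042, 1.135)
t=3.000: state=(0.045, 0.973)
t=3.200: state=(0.049, 0.835)
t=3.400: state=(0.055, 0.717)
t=3.600: state=(0.063, 0.617)
t=3.800: state=(0.073, 0.531)
t=4.000: state=(0.086, 0.459)
t=4.200: state=(0.102, 0.397)
t=4.400: state=(0.122, 0.344)
t=4.550: state=(0.141, 0.311)
largest grid value and its neighbours: y(0.470)=5.40259, y(0.480)=5.40318, y(0.490)=5.40232
parabola through these three points peaks at t≈0.479 with y≈5.40319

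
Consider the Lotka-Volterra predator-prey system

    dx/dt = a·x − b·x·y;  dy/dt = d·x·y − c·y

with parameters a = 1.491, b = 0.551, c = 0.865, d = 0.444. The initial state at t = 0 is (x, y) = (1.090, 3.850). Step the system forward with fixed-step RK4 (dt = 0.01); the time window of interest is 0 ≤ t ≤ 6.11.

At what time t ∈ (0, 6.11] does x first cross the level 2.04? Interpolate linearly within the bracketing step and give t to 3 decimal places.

t = 2.681

t=0.000: state=(1.090, 3.850)
step 1 (dt=0.01): k1=(-0.687, -1.467), k2=(-0.681, -1.470), k3=(-0.681, -1.470), k4=(-0.674, -1.473); state += dt/6·(k1+2k2+2k3+k4)
t=0.010: state=(1.083, 3.835)
t=0.020: state=(1.077, 3.821)
t=0.030: state=(1.070, 3.806)
continuing one RK4 step at a time; state shown every 20 steps (Δt=0.2):
t=0.200: state=(0.977, 3.548)
t=0.400: state=(0.905, 3.244)
t=0.600: state=(0.867, 2.951)
t=0.800: state=(0.857, 2.680)
t=1.000: state=(0.872, 2.433)
t=1.200: state=(0.909, 2.215)
t=1.400: state=(0.970, 2.025)
t=1.600: state=(1.055, 1.863)
t=1.800: state=(1.167, 1.729)
t=2.000: state=(1.308, 1.623)
t=2.200: state=(1.480, 1.545)
t=2.400: state=(1.687, 1.495)
t=2.600: state=(1.931, 1.476)
t=2.680: state=(2.038, 1.478)
next step: t=2.690: state=(2.052, 1.479) — x has crossed 2.04
linear interpolation between t=2.680 (2.03830) and t=2.690 (2.05213) → t≈2.681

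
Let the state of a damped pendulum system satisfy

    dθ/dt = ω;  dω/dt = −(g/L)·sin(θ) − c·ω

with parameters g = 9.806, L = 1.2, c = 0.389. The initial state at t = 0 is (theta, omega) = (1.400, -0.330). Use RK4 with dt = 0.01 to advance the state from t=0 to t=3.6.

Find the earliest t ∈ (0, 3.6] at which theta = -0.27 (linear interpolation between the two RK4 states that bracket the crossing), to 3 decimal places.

t=0.000: state=(1.400, -0.330)
step 1 (dt=0.01): k1=(-0.330, -7.924), k2=(-0.370, -7.907), k3=(-0.370, -7.906), k4=(-0.409, -7.888); state += dt/6·(k1+2k2+2k3+k4)
t=0.010: state=(1.396, -0.409)
t=0.020: state=(1.392, -0.488)
t=0.030: state=(1.387, -0.566)
continuing one RK4 step at a time; state shown every 20 steps (Δt=0.2):
t=0.200: state=(1.181, -1.823)
t=0.400: state=(0.694, -2.956)
t=0.600: state=(0.052, -3.300)
t=0.700: state=(-0.270, -3.085)
next step: t=0.710: state=(-0.300, -3.050) — theta has crossed -0.27
linear interpolation between t=0.700 (-0.26952) and t=0.710 (-0.30020) → t≈0.700

t = 0.700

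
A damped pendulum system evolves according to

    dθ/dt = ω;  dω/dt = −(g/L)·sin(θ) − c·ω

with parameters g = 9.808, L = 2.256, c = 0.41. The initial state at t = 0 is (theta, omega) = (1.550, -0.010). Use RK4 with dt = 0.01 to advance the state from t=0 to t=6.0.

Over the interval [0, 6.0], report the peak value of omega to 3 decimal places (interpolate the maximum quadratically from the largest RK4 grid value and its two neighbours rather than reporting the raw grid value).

max omega = 1.806

t=0.000: state=(1.550, -0.010)
step 1 (dt=0.01): k1=(-0.010, -4.342), k2=(-0.032, -4.334), k3=(-0.032, -4.334), k4=(-0.053, -4.325); state += dt/6·(k1+2k2+2k3+k4)
t=0.010: state=(1.550, -0.053)
t=0.020: state=(1.549, -0.096)
t=0.030: state=(1.548, -0.139)
continuing one RK4 step at a time; state shown every 20 steps (Δt=0.2):
t=0.200: state=(1.464, -0.843)
t=0.400: state=(1.219, -1.589)
t=0.600: state=(0.838, -2.178)
t=0.800: state=(0.367, -2.476)
t=1.000: state=(-0.125, -2.377)
t=1.200: state=(-0.559, -1.903)
t=1.400: state=(-0.871, -1.200)
t=1.600: state=(-1.033, -0.419)
t=1.800: state=(-1.041, 0.338)
t=2.000: state=(-0.904, 1.005)
t=2.200: state=(-0.649, 1.514)
t=2.400: state=(-0.315, 1.781)
t=2.600: state=(0.043, 1.751)
t=2.800: state=(0.366, 1.438)
t=3.000: state=(0.605, 0.928)
t=3.200: state=(0.732, 0.331)
t=3.400: state=(0.738, -0.261)
t=3.600: state=(0.633, -0.774)
t=3.800: state=(0.438, -1.142)
t=4.000: state=(0.189, -1.310)
t=4.200: state=(-0.071, -1.254)
t=4.400: state=(-0.299, -0.997)
t=4.600: state=(-0.460, -0.604)
t=4.800: state=(-0.536, -0.152)
t=5.000: state=(-0.522, 0.287)
t=5.200: state=(-0.427, 0.649)
t=5.400: state=(-0.271, 0.886)
t=5.600: state=(-0.083, 0.963)
t=5.800: state=(0.103, 0.876)
t=6.000: state=(0.258, 0.653)
largest grid value and its neighbours: omega(2.470)=1.80557, omega(2.480)=1.80595, omega(2.490)=1.80556
parabola through these three points peaks at t≈2.480 with omega≈1.80595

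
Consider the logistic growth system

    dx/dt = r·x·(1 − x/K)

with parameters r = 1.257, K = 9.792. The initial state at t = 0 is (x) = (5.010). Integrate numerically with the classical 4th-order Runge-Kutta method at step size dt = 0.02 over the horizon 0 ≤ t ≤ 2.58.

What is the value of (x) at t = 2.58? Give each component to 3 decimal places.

(x) = (9.440)

t=0.000: state=(5.010)
step 1 (dt=0.02): k1=(3.075), k2=(3.074), k3=(3.074), k4=(3.073); state += dt/6·(k1+2k2+2k3+k4)
t=0.020: state=(5.071)
t=0.040: state=(5.133)
t=0.060: state=(5.194)
continuing one RK4 step at a time; state shown every 5 steps (Δt=0.1):
t=0.100: state=(5.317)
t=0.200: state=(5.620)
t=0.300: state=(5.918)
t=0.400: state=(6.208)
t=0.500: state=(6.489)
t=0.600: state=(6.758)
t=0.700: state=(7.015)
t=0.800: state=(7.258)
t=0.900: state=(7.487)
t=1.000: state=(7.701)
t=1.100: state=(7.900)
t=1.200: state=(8.085)
t=1.300: state=(8.255)
t=1.400: state=(8.411)
t=1.500: state=(8.553)
t=1.600: state=(8.683)
t=1.700: state=(8.801)
t=1.800: state=(8.907)
t=1.900: state=(9.003)
t=2.000: state=(9.090)
t=2.100: state=(9.167)
t=2.200: state=(9.237)
t=2.300: state=(9.299)
t=2.400: state=(9.355)
t=2.500: state=(9.404)
t=2.580: state=(9.440)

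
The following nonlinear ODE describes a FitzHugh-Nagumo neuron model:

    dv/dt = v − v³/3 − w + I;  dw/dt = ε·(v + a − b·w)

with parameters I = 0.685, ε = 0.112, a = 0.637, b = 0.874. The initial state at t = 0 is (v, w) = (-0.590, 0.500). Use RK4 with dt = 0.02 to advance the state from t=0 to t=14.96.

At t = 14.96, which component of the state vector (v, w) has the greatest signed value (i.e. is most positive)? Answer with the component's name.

largest component: v

t=0.000: state=(-0.590, 0.500)
step 1 (dt=0.02): k1=(-0.337, -0.044), k2=(-0.338, -0.044), k3=(-0.338, -0.044), k4=(-0.340, -0.044); state += dt/6·(k1+2k2+2k3+k4)
t=0.020: state=(-0.597, 0.499)
t=0.040: state=(-0.604, 0.498)
t=0.060: state=(-0.611, 0.497)
continuing one RK4 step at a time; state shown every 25 steps (Δt=0.5):
t=0.500: state=(-0.778, 0.474)
t=1.000: state=(-0.989, 0.438)
t=1.500: state=(-1.182, 0.392)
t=2.000: state=(-1.319, 0.339)
t=2.500: state=(-1.393, 0.284)
t=3.000: state=(-1.417, 0.228)
t=3.500: state=(-1.410, 0.174)
t=4.000: state=(-1.385, 0.125)
t=4.500: state=(-1.350, 0.079)
t=5.000: state=(-1.309, 0.037)
t=5.500: state=(-1.264, -0.000)
t=6.000: state=(-1.215, -0.033)
t=6.500: state=(-1.163, -0.062)
t=7.000: state=(-1.107, -0.086)
t=7.500: state=(-1.046, -0.106)
t=8.000: state=(-0.980, -0.121)
t=8.500: state=(-0.905, -0.132)
t=9.000: state=(-0.819, -0.138)
t=9.500: state=(-0.715, -0.139)
t=10.000: state=(-0.584, -0.133)
t=10.500: state=(-0.406, -0.119)
t=11.000: state=(-0.148, -0.094)
t=11.500: state=(0.250, -0.053)
t=12.000: state=(0.836, 0.013)
t=12.500: state=(1.451, 0.111)
t=13.000: state=(1.782, 0.230)
t=13.500: state=(1.864, 0.355)
t=14.000: state=(1.853, 0.474)
t=14.500: state=(1.817, 0.587)
t=14.960: state=(1.776, 0.684)
compare at T: v=1.776, w=0.684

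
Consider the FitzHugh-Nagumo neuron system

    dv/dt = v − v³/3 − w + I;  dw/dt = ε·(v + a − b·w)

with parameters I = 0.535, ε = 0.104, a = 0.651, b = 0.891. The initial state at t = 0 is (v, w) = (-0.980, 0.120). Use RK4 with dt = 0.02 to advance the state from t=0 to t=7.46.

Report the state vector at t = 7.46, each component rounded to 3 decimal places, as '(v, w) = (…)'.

t=0.000: state=(-0.980, 0.120)
step 1 (dt=0.02): k1=(-0.251, -0.045), k2=(-0.251, -0.046), k3=(-0.251, -0.046), k4=(-0.251, -0.046); state += dt/6·(k1+2k2+2k3+k4)
t=0.020: state=(-0.985, 0.119)
t=0.040: state=(-0.990, 0.118)
t=0.060: state=(-0.995, 0.117)
continuing one RK4 step at a time; state shown every 25 steps (Δt=0.5):
t=0.500: state=(-1.098, 0.095)
t=1.000: state=(-1.192, 0.065)
t=1.500: state=(-1.255, 0.033)
t=2.000: state=(-1.288, -0.000)
t=2.500: state=(-1.298, -0.033)
t=3.000: state=(-1.291, -0.064)
t=3.500: state=(-1.274, -0.093)
t=4.000: state=(-1.249, -0.120)
t=4.500: state=(-1.219, -0.144)
t=5.000: state=(-1.185, -0.166)
t=5.500: state=(-1.148, -0.185)
t=6.000: state=(-1.109, -0.200)
t=6.500: state=(-1.067, -0.214)
t=7.000: state=(-1.022, -0.224)
t=7.460: state=(-0.978, -0.231)

(v, w) = (-0.978, -0.231)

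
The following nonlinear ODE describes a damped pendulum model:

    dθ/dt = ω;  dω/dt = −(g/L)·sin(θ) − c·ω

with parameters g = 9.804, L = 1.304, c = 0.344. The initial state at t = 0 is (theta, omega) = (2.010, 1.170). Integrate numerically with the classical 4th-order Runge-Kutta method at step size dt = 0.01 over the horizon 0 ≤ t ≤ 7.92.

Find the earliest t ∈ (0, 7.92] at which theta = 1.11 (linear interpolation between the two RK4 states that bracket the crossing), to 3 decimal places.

t=0.000: state=(2.010, 1.170)
step 1 (dt=0.01): k1=(1.170, -7.207), k2=(1.134, -7.176), k3=(1.134, -7.177), k4=(1.098, -7.146); state += dt/6·(k1+2k2+2k3+k4)
t=0.010: state=(2.021, 1.098)
t=0.020: state=(2.032, 1.027)
t=0.030: state=(2.042, 0.957)
continuing one RK4 step at a time; state shown every 50 steps (Δt=0.5):
t=0.500: state=(1.766, -2.112)
t=0.720: state=(1.143, -3.519)
next step: t=0.730: state=(1.107, -3.574) — theta has crossed 1.11
linear interpolation between t=0.720 (1.14279) and t=0.730 (1.10732) → t≈0.729

t = 0.729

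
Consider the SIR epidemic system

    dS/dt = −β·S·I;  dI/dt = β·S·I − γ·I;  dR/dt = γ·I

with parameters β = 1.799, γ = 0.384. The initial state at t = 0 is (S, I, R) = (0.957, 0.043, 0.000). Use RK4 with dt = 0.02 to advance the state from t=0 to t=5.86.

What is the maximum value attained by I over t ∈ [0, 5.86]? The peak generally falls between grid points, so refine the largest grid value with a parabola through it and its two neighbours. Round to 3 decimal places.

t=0.000: state=(0.957, 0.043, 0.000)
step 1 (dt=0.02): k1=(-0.074, 0.058, 0.017), k2=(-0.075, 0.058, 0.017), k3=(-0.075, 0.058, 0.017), k4=(-0.076, 0.059, 0.017); state += dt/6·(k1+2k2+2k3+k4)
t=0.020: state=(0.956, 0.044, 0.000)
t=0.040: state=(0.954, 0.045, 0.001)
t=0.060: state=(0.952, 0.047, 0.001)
continuing one RK4 step at a time; state shown every 10 steps (Δt=0.2):
t=0.200: state=(0.940, 0.056, 0.004)
t=0.400: state=(0.919, 0.073, 0.009)
t=0.600: state=(0.892, 0.093, 0.015)
t=0.800: state=(0.859, 0.118, 0.023)
t=1.000: state=(0.819, 0.148, 0.033)
t=1.200: state=(0.772, 0.182, 0.046)
t=1.400: state=(0.718, 0.221, 0.061)
t=1.600: state=(0.658, 0.262, 0.080)
t=1.800: state=(0.594, 0.304, 0.102)
t=2.000: state=(0.529, 0.344, 0.127)
t=2.200: state=(0.464, 0.381, 0.154)
t=2.400: state=(0.402, 0.413, 0.185)
t=2.600: state=(0.345, 0.437, 0.218)
t=2.800: state=(0.294, 0.454, 0.252)
t=3.000: state=(0.249, 0.464, 0.287)
t=3.200: state=(0.211, 0.466, 0.323)
t=3.400: state=(0.178, 0.463, 0.359)
t=3.600: state=(0.151, 0.455, 0.394)
t=3.800: state=(0.129, 0.443, 0.428)
t=4.000: state=(0.110, 0.428, 0.462)
t=4.200: state=(0.094, 0.411, 0.494)
t=4.400: state=(0.082, 0.393, 0.525)
t=4.600: state=(0.071, 0.374, 0.555)
t=4.800: state=(0.062, 0.355, 0.583)
t=5.000: state=(0.055, 0.336, 0.609)
t=5.200: state=(0.049, 0.317, 0.634)
t=5.400: state=(0.044, 0.298, 0.658)
t=5.600: state=(0.040, 0.280, 0.680)
t=5.800: state=(0.036, 0.263, 0.701)
t=5.860: state=(0.035, 0.258, 0.707)
largest grid value and its neighbours: I(3.160)=0.46624, I(3.180)=0.46628, I(3.200)=0.46627
parabola through these three points peaks at t≈3.185 with I≈0.46629

max I = 0.466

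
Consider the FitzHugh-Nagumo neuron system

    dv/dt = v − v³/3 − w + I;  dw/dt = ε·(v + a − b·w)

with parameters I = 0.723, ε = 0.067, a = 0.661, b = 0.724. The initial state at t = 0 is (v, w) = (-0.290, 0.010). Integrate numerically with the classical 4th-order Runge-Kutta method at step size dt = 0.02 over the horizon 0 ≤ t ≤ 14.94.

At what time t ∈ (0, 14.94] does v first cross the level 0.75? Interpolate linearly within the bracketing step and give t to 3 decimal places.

t=0.000: state=(-0.290, 0.010)
step 1 (dt=0.02): k1=(0.431, 0.024), k2=(0.435, 0.025), k3=(0.435, 0.025), k4=(0.439, 0.025); state += dt/6·(k1+2k2+2k3+k4)
t=0.020: state=(-0.281, 0.010)
t=0.040: state=(-0.272, 0.011)
t=0.060: state=(-0.263, 0.012)
continuing one RK4 step at a time; state shown every 25 steps (Δt=0.5):
t=0.500: state=(-0.018, 0.026)
t=1.000: state=(0.412, 0.053)
t=1.280: state=(0.738, 0.076)
next step: t=1.300: state=(0.763, 0.078) — v has crossed 0.75
linear interpolation between t=1.280 (0.73752) and t=1.300 (0.76263) → t≈1.290

t = 1.290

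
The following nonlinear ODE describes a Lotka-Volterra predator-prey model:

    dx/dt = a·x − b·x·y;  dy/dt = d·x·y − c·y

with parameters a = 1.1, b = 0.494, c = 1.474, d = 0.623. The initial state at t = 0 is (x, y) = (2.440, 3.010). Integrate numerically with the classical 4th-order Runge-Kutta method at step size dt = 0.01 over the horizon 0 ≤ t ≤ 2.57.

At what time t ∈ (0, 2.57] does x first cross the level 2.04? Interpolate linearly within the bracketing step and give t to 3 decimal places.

t=0.000: state=(2.440, 3.010)
step 1 (dt=0.01): k1=(-0.944, 0.139), k2=(-0.943, 0.130), k3=(-0.943, 0.130), k4=(-0.942, 0.121); state += dt/6·(k1+2k2+2k3+k4)
t=0.010: state=(2.431, 3.011)
t=0.020: state=(2.421, 3.012)
t=0.030: state=(2.412, 3.013)
continuing one RK4 step at a time; state shown every 10 steps (Δt=0.1):
t=0.100: state=(2.347, 3.015)
t=0.200: state=(2.258, 3.003)
t=0.300: state=(2.174, 2.975)
t=0.400: state=(2.097, 2.933)
t=0.480: state=(2.041, 2.890)
next step: t=0.490: state=(2.035, 2.884) — x has crossed 2.04
linear interpolation between t=0.480 (2.04136) and t=0.490 (2.03472) → t≈0.482

t = 0.482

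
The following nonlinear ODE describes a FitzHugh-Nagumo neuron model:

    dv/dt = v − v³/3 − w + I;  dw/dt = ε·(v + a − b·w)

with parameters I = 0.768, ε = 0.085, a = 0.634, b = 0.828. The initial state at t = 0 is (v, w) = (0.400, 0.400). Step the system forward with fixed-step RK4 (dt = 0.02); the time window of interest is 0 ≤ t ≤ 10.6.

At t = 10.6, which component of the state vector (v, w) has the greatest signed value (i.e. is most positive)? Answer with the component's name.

largest component: w

t=0.000: state=(0.400, 0.400)
step 1 (dt=0.02): k1=(0.747, 0.060), k2=(0.752, 0.060), k3=(0.752, 0.060), k4=(0.758, 0.061); state += dt/6·(k1+2k2+2k3+k4)
t=0.020: state=(0.415, 0.401)
t=0.040: state=(0.430, 0.402)
t=0.060: state=(0.446, 0.404)
continuing one RK4 step at a time; state shown every 25 steps (Δt=0.5):
t=0.500: state=(0.837, 0.438)
t=1.000: state=(1.309, 0.495)
t=1.500: state=(1.620, 0.566)
t=2.000: state=(1.739, 0.643)
t=2.500: state=(1.760, 0.721)
t=3.000: state=(1.743, 0.796)
t=3.500: state=(1.714, 0.867)
t=4.000: state=(1.681, 0.934)
t=4.500: state=(1.646, 0.998)
t=5.000: state=(1.610, 1.058)
t=5.500: state=(1.574, 1.114)
t=6.000: state=(1.538, 1.167)
t=6.500: state=(1.501, 1.217)
t=7.000: state=(1.463, 1.263)
t=7.500: state=(1.425, 1.306)
t=8.000: state=(1.386, 1.346)
t=8.500: state=(1.345, 1.383)
t=9.000: state=(1.304, 1.417)
t=9.500: state=(1.261, 1.448)
t=10.000: state=(1.216, 1.476)
t=10.500: state=(1.169, 1.501)
t=10.600: state=(1.159, 1.506)
compare at T: v=1.159, w=1.506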